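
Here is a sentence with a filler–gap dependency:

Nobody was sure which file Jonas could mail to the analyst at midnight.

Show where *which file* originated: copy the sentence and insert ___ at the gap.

Pre-movement form: Jonas could mail which file to the analyst at midnight.
The filler 'which file' is interpreted as the direct object of 'mail'. The gap is right after 'mail'.

Nobody was sure which file Jonas could mail ___ to the analyst at midnight.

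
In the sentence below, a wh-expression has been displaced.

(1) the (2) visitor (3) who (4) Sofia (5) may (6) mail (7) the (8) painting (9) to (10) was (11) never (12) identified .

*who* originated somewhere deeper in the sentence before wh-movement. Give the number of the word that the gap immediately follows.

9

'who' functions as the object of the preposition 'to' (recipient of 'mail'). Wh-movement fronts it, leaving a gap right after 'to':
The visitor who Sofia may mail the painting to ___ was never identified.
'to' is word 9.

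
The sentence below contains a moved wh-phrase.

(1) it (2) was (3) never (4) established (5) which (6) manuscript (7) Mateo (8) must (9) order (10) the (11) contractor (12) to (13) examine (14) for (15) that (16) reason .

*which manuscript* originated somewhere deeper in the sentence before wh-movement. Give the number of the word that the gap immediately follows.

In situ: Mateo must order the contractor to examine which manuscript for that reason.
The filler 'which manuscript' is interpreted as the direct object of 'examine'. Wh-movement fronts it, leaving a gap right after 'examine':
It was never established which manuscript Mateo must order the contractor to examine ___ for that reason.
'examine' is word 13.

13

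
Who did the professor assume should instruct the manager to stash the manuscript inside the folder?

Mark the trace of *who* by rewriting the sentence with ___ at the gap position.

Before movement: The professor did assume who should instruct the manager to stash the manuscript inside the folder.
'who' is the subject of the clause embedded under 'assume'. The gap is right after 'assume'.

Who did the professor assume ___ should instruct the manager to stash the manuscript inside the folder?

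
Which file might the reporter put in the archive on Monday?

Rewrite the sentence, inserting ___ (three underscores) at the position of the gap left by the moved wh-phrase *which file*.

Underlying clause: The reporter might put which file in the archive on Monday.
The filler 'which file' is interpreted as the direct object of 'put'. The gap is right after 'put'.

Which file might the reporter put ___ in the archive on Monday?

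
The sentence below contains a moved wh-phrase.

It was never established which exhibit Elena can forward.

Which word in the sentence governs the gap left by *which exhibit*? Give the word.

Underlying clause: Elena can forward which exhibit.
'which exhibit' functions as the direct object of 'forward'. It moves to the left edge, and the trace sits right after 'forward':
It was never established which exhibit Elena can forward ___.

forward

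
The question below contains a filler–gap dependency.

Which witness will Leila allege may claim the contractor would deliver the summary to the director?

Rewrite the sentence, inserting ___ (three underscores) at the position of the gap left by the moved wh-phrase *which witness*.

Which witness will Leila allege ___ may claim the contractor would deliver the summary to the director?

Pre-movement form: Leila will allege which witness may claim the contractor would deliver the summary to the director.
The filler 'which witness' is interpreted as the subject of the clause embedded under 'allege'. The gap is right after 'allege'.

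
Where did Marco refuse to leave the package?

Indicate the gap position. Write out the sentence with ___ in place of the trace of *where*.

Where did Marco refuse to leave the package ___?

Underlying clause: Marco did refuse to leave the package where.
'where' is the locative complement of 'leave'. The gap is right after 'package'.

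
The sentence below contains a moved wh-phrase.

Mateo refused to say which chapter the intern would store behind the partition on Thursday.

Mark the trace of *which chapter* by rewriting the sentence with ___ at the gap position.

Mateo refused to say which chapter the intern would store ___ behind the partition on Thursday.

Underlying clause: The intern would store which chapter behind the partition on Thursday.
The filler 'which chapter' is interpreted as the direct object of 'store'. The gap is right after 'store'.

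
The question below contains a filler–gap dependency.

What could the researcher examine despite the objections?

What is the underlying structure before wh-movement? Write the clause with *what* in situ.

The researcher could examine what despite the objections.

'what' functions as the direct object of 'examine'. It moves to the left edge, and the trace sits right after 'examine':
What could the researcher examine ___ despite the objections?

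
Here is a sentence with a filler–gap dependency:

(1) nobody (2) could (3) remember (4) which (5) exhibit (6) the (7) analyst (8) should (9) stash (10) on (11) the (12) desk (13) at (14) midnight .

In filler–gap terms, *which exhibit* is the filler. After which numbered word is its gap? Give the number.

9

In situ: The analyst should stash which exhibit on the desk at midnight.
The filler 'which exhibit' is interpreted as the direct object of 'stash'. It moves to the left edge, and the trace sits right after 'stash':
Nobody could remember which exhibit the analyst should stash ___ on the desk at midnight.
'stash' is word 9.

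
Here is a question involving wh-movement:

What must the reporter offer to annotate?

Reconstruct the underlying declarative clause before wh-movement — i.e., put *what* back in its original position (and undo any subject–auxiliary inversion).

'what' is the direct object of 'annotate'. It moves to the left edge, and the trace sits right after 'annotate':
What must the reporter offer to annotate ___?

The reporter must offer to annotate what.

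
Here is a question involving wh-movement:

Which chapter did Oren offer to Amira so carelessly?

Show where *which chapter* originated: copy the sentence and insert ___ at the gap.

Underlying clause: Oren did offer which chapter to Amira so carelessly.
'which chapter' is the direct object of 'offer'. The gap is right after 'offer'.

Which chapter did Oren offer ___ to Amira so carelessly?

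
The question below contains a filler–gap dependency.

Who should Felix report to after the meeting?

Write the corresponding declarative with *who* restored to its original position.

'who' functions as the object of the preposition 'to'. Wh-movement fronts it, leaving a gap right after 'to':
Who should Felix report to ___ after the meeting?

Felix should report to who after the meeting.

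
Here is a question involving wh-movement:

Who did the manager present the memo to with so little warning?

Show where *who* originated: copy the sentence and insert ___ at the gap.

Pre-movement form: The manager did present the memo to who with so little warning.
The filler 'who' is interpreted as the object of the preposition 'to' (recipient of 'present'). The gap is right after 'to'.

Who did the manager present the memo to ___ with so little warning?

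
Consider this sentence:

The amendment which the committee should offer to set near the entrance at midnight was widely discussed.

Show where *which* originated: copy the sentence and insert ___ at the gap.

The amendment which the committee should offer to set ___ near the entrance at midnight was widely discussed.

'which' is the direct object of 'set'. The gap is right after 'set'.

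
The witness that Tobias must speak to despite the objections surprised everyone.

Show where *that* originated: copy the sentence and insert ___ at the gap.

'that' functions as the object of the preposition 'to'. The gap is right after 'to'.

The witness that Tobias must speak to ___ despite the objections surprised everyone.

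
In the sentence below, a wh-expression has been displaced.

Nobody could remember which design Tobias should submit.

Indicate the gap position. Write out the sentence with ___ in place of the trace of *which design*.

Nobody could remember which design Tobias should submit ___.

In situ: Tobias should submit which design.
'which design' is the direct object of 'submit'. The gap is right after 'submit'.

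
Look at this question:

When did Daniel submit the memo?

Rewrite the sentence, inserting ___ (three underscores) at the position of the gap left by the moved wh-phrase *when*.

When did Daniel submit the memo ___?

In situ: Daniel did submit the memo when.
The filler 'when' is interpreted as the temporal adjunct. The gap is right after 'memo'.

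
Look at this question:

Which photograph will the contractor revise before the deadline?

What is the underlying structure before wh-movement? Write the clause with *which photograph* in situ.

The contractor will revise which photograph before the deadline.

The filler 'which photograph' is interpreted as the direct object of 'revise'. Fronting leaves a gap immediately after 'revise':
Which photograph will the contractor revise ___ before the deadline?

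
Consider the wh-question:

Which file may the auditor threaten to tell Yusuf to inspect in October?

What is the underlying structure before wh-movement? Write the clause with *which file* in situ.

The auditor may threaten to tell Yusuf to inspect which file in October.

'which file' functions as the direct object of 'inspect'. Wh-movement fronts it, leaving a gap right after 'inspect':
Which file may the auditor threaten to tell Yusuf to inspect ___ in October?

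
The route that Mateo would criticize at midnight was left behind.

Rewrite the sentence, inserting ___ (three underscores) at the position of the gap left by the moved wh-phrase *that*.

'that' functions as the direct object of 'criticize'. The gap is right after 'criticize'.

The route that Mateo would criticize ___ at midnight was left behind.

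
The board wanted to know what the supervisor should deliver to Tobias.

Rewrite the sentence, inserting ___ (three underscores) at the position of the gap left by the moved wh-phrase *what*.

Pre-movement form: The supervisor should deliver what to Tobias.
'what' is the direct object of 'deliver'. The gap is right after 'deliver'.

The board wanted to know what the supervisor should deliver ___ to Tobias.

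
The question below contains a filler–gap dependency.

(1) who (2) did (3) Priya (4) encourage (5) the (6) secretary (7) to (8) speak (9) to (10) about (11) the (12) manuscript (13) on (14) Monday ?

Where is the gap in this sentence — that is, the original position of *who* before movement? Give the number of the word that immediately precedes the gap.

9

Underlying clause: Priya did encourage the secretary to speak to who about the manuscript on Monday.
'who' functions as the object of the preposition 'to'. Fronting leaves a gap immediately after 'to':
Who did Priya encourage the secretary to speak to ___ about the manuscript on Monday?
'to' is word 9.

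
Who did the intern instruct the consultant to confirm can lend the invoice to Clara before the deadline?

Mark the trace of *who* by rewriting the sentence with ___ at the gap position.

Who did the intern instruct the consultant to confirm ___ can lend the invoice to Clara before the deadline?

Underlying clause: The intern did instruct the consultant to confirm who can lend the invoice to Clara before the deadline.
The filler 'who' is interpreted as the subject of the clause embedded under 'confirm'. The gap is right after 'confirm'.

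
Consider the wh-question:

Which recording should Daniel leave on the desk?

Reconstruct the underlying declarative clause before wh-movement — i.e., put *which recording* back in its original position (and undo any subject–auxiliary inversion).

The filler 'which recording' is interpreted as the direct object of 'leave'. Wh-movement fronts it, leaving a gap right after 'leave':
Which recording should Daniel leave ___ on the desk?

Daniel should leave which recording on the desk.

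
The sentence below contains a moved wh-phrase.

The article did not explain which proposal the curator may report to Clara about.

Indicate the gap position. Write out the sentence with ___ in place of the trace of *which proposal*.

The article did not explain which proposal the curator may report to Clara about ___.

In situ: The curator may report to Clara about which proposal.
'which proposal' functions as the object of the preposition 'about'. The gap is right after 'about'.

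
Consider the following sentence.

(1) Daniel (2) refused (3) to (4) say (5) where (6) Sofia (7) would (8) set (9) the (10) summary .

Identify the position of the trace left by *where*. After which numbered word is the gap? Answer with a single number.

10

Before movement: Sofia would set the summary where.
The filler 'where' is interpreted as the locative complement of 'set'. Wh-movement fronts it, leaving a gap right after 'summary':
Daniel refused to say where Sofia would set the summary ___.
'summary' is word 10.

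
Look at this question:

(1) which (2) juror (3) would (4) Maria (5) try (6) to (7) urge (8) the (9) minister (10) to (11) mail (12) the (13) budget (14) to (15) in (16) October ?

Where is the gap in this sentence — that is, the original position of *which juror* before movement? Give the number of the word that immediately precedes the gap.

Before movement: Maria would try to urge the minister to mail the budget to which juror in October.
'which juror' functions as the object of the preposition 'to' (recipient of 'mail'). It moves to the left edge, and the trace sits right after 'to':
Which juror would Maria try to urge the minister to mail the budget to ___ in October?
'to' is word 14.

14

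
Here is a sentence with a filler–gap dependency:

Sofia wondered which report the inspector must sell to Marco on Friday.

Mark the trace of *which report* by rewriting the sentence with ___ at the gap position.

Sofia wondered which report the inspector must sell ___ to Marco on Friday.

Before movement: The inspector must sell which report to Marco on Friday.
'which report' functions as the direct object of 'sell'. The gap is right after 'sell'.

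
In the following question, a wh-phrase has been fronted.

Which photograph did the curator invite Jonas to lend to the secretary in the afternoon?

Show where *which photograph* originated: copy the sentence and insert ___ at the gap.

In situ: The curator did invite Jonas to lend which photograph to the secretary in the afternoon.
The filler 'which photograph' is interpreted as the direct object of 'lend'. The gap is right after 'lend'.

Which photograph did the curator invite Jonas to lend ___ to the secretary in the afternoon?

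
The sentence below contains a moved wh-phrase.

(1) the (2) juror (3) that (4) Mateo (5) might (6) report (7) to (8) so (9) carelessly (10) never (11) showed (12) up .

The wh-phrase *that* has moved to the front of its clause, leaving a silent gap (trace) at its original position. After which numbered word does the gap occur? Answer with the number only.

7

'that' functions as the object of the preposition 'to'. Wh-movement fronts it, leaving a gap right after 'to':
The juror that Mateo might report to ___ so carelessly never showed up.
'to' is word 7.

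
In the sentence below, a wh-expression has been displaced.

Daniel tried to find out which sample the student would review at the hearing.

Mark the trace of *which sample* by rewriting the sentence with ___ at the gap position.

In situ: The student would review which sample at the hearing.
'which sample' is the direct object of 'review'. The gap is right after 'review'.

Daniel tried to find out which sample the student would review ___ at the hearing.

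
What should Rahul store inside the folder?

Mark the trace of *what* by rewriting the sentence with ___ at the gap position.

What should Rahul store ___ inside the folder?

Underlying clause: Rahul should store what inside the folder.
The filler 'what' is interpreted as the direct object of 'store'. The gap is right after 'store'.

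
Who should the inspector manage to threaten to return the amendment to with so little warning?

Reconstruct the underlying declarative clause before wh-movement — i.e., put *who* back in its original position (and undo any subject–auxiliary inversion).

The inspector should manage to threaten to return the amendment to who with so little warning.

The filler 'who' is interpreted as the object of the preposition 'to' (recipient of 'return'). Fronting leaves a gap immediately after 'to':
Who should the inspector manage to threaten to return the amendment to ___ with so little warning?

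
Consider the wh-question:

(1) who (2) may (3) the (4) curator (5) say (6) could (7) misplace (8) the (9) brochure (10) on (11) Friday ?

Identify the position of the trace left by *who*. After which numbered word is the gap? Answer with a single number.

5

Underlying clause: The curator may say who could misplace the brochure on Friday.
'who' is the subject of the clause embedded under 'say'. It moves to the left edge, and the trace sits right after 'say':
Who may the curator say ___ could misplace the brochure on Friday?
'say' is word 5.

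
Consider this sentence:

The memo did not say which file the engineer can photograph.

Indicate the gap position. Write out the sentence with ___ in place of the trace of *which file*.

Underlying clause: The engineer can photograph which file.
The filler 'which file' is interpreted as the direct object of 'photograph'. The gap is right after 'photograph'.

The memo did not say which file the engineer can photograph ___.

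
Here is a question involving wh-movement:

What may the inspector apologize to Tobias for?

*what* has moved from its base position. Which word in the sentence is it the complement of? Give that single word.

for

Pre-movement form: The inspector may apologize to Tobias for what.
'what' functions as the object of the preposition 'for'. Fronting leaves a gap immediately after 'for':
What may the inspector apologize to Tobias for ___?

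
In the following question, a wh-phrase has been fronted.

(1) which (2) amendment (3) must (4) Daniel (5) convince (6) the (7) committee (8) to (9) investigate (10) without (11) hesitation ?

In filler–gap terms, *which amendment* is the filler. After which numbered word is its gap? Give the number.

Pre-movement form: Daniel must convince the committee to investigate which amendment without hesitation.
'which amendment' is the direct object of 'investigate'. It moves to the left edge, and the trace sits right after 'investigate':
Which amendment must Daniel convince the committee to investigate ___ without hesitation?
'investigate' is word 9.

9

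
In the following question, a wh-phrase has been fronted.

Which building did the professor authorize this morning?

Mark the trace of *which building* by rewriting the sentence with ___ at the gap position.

Underlying clause: The professor did authorize which building this morning.
The filler 'which building' is interpreted as the direct object of 'authorize'. The gap is right after 'authorize'.

Which building did the professor authorize ___ this morning?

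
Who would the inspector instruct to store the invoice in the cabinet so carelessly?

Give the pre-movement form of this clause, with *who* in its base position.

'who' is the direct object of 'instruct'. Wh-movement fronts it, leaving a gap right after 'instruct':
Who would the inspector instruct ___ to store the invoice in the cabinet so carelessly?

The inspector would instruct who to store the invoice in the cabinet so carelessly.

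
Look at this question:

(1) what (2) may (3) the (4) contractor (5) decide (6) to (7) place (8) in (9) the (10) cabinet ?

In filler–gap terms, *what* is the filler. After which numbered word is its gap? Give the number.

7

Underlying clause: The contractor may decide to place what in the cabinet.
The filler 'what' is interpreted as the direct object of 'place'. Fronting leaves a gap immediately after 'place':
What may the contractor decide to place ___ in the cabinet?
'place' is word 7.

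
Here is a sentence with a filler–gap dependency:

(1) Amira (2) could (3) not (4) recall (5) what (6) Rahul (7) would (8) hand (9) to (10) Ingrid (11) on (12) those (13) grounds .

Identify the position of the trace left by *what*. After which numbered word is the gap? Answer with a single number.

8

Before movement: Rahul would hand what to Ingrid on those grounds.
'what' functions as the direct object of 'hand'. It moves to the left edge, and the trace sits right after 'hand':
Amira could not recall what Rahul would hand ___ to Ingrid on those grounds.
'hand' is word 8.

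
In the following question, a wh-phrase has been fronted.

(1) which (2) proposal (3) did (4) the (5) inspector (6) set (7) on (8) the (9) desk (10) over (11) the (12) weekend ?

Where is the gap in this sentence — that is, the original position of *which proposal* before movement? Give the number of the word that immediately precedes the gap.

Underlying clause: The inspector did set which proposal on the desk over the weekend.
'which proposal' functions as the direct object of 'set'. Wh-movement fronts it, leaving a gap right after 'set':
Which proposal did the inspector set ___ on the desk over the weekend?
'set' is word 6.

6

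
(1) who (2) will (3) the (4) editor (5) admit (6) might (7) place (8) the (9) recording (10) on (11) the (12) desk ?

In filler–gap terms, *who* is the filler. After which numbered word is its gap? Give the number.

Pre-movement form: The editor will admit who might place the recording on the desk.
'who' functions as the subject of the clause embedded under 'admit'. Wh-movement fronts it, leaving a gap right after 'admit':
Who will the editor admit ___ might place the recording on the desk?
'admit' is word 5.

5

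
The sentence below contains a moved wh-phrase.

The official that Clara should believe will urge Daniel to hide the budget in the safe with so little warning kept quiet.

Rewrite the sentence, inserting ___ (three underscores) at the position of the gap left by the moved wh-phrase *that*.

The official that Clara should believe ___ will urge Daniel to hide the budget in the safe with so little warning kept quiet.

The filler 'that' is interpreted as the subject of the clause embedded under 'believe'. The gap is right after 'believe'.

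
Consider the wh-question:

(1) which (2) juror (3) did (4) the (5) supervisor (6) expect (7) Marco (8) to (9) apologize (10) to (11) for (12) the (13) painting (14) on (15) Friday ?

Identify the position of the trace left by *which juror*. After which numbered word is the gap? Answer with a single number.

10

In situ: The supervisor did expect Marco to apologize to which juror for the painting on Friday.
'which juror' is the object of the preposition 'to'. Fronting leaves a gap immediately after 'to':
Which juror did the supervisor expect Marco to apologize to ___ for the painting on Friday?
'to' is word 10.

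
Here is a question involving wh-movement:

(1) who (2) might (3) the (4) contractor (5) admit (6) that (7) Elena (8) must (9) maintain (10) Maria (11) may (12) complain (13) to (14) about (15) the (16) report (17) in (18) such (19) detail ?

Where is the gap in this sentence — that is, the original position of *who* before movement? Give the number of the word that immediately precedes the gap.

13

Before movement: The contractor might admit that Elena must maintain Maria may complain to who about the report in such detail.
'who' functions as the object of the preposition 'to'. Fronting leaves a gap immediately after 'to':
Who might the contractor admit that Elena must maintain Maria may complain to ___ about the report in such detail?
'to' is word 13.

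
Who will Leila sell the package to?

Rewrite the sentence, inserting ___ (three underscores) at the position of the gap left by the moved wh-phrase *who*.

Who will Leila sell the package to ___?

Underlying clause: Leila will sell the package to who.
'who' is the object of the preposition 'to' (recipient of 'sell'). The gap is right after 'to'.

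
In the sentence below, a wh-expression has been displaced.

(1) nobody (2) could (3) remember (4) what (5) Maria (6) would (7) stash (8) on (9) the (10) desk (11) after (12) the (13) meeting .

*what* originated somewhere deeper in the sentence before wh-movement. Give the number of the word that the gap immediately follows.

7

Pre-movement form: Maria would stash what on the desk after the meeting.
'what' functions as the direct object of 'stash'. It moves to the left edge, and the trace sits right after 'stash':
Nobody could remember what Maria would stash ___ on the desk after the meeting.
'stash' is word 7.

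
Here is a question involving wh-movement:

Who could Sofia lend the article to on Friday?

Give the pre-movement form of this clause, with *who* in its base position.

'who' functions as the object of the preposition 'to' (recipient of 'lend'). Wh-movement fronts it, leaving a gap right after 'to':
Who could Sofia lend the article to ___ on Friday?

Sofia could lend the article to who on Friday.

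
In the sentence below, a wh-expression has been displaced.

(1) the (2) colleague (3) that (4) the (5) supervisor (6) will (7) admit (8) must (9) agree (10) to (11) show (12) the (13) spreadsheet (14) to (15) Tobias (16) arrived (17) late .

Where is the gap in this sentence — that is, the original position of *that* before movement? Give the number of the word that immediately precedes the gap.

7

'that' is the subject of the clause embedded under 'admit'. Fronting leaves a gap immediately after 'admit':
The colleague that the supervisor will admit ___ must agree to show the spreadsheet to Tobias arrived late.
'admit' is word 7.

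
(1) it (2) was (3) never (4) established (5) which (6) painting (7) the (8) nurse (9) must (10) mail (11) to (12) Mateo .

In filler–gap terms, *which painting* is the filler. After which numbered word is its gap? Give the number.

Pre-movement form: The nurse must mail which painting to Mateo.
The filler 'which painting' is interpreted as the direct object of 'mail'. Wh-movement fronts it, leaving a gap right after 'mail':
It was never established which painting the nurse must mail ___ to Mateo.
'mail' is word 10.

10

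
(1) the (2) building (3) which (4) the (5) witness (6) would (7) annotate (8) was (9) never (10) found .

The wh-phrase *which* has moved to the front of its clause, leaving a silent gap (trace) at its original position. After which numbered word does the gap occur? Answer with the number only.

7

'which' functions as the direct object of 'annotate'. Wh-movement fronts it, leaving a gap right after 'annotate':
The building which the witness would annotate ___ was never found.
'annotate' is word 7.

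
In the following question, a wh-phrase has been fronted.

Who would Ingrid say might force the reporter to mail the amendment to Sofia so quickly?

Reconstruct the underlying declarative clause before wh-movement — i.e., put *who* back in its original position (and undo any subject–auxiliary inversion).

'who' functions as the subject of the clause embedded under 'say'. Wh-movement fronts it, leaving a gap right after 'say':
Who would Ingrid say ___ might force the reporter to mail the amendment to Sofia so quickly?

Ingrid would say who might force the reporter to mail the amendment to Sofia so quickly.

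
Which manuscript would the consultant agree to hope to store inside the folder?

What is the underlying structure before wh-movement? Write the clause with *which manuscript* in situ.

The consultant would agree to hope to store which manuscript inside the folder.

'which manuscript' functions as the direct object of 'store'. Fronting leaves a gap immediately after 'store':
Which manuscript would the consultant agree to hope to store ___ inside the folder?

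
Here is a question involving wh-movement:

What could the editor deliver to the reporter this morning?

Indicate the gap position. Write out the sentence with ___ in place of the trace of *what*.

What could the editor deliver ___ to the reporter this morning?

Pre-movement form: The editor could deliver what to the reporter this morning.
'what' is the direct object of 'deliver'. The gap is right after 'deliver'.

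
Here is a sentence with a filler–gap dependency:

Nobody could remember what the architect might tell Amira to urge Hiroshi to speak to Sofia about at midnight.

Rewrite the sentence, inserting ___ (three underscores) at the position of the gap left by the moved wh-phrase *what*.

Nobody could remember what the architect might tell Amira to urge Hiroshi to speak to Sofia about ___ at midnight.

Pre-movement form: The architect might tell Amira to urge Hiroshi to speak to Sofia about what at midnight.
The filler 'what' is interpreted as the object of the preposition 'about'. The gap is right after 'about'.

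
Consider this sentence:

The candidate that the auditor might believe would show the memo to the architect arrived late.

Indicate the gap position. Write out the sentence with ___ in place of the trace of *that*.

'that' is the subject of the clause embedded under 'believe'. The gap is right after 'believe'.

The candidate that the auditor might believe ___ would show the memo to the architect arrived late.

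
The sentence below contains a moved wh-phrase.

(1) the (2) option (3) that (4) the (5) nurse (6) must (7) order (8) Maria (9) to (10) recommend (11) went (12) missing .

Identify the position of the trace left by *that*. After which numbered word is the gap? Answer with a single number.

10

'that' functions as the direct object of 'recommend'. Wh-movement fronts it, leaving a gap right after 'recommend':
The option that the nurse must order Maria to recommend ___ went missing.
'recommend' is word 10.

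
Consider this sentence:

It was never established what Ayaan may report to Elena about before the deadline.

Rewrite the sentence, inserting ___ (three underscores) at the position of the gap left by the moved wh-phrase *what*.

It was never established what Ayaan may report to Elena about ___ before the deadline.

Pre-movement form: Ayaan may report to Elena about what before the deadline.
'what' functions as the object of the preposition 'about'. The gap is right after 'about'.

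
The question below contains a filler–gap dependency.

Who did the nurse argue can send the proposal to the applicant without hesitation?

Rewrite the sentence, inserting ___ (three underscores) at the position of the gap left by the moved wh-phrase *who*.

Pre-movement form: The nurse did argue who can send the proposal to the applicant without hesitation.
'who' is the subject of the clause embedded under 'argue'. The gap is right after 'argue'.

Who did the nurse argue ___ can send the proposal to the applicant without hesitation?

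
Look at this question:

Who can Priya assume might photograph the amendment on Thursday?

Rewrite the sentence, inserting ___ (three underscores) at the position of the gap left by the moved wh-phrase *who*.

Before movement: Priya can assume who might photograph the amendment on Thursday.
'who' is the subject of the clause embedded under 'assume'. The gap is right after 'assume'.

Who can Priya assume ___ might photograph the amendment on Thursday?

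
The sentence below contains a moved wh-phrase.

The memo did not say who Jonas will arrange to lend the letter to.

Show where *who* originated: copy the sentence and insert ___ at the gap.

Before movement: Jonas will arrange to lend the letter to who.
'who' functions as the object of the preposition 'to' (recipient of 'lend'). The gap is right after 'to'.

The memo did not say who Jonas will arrange to lend the letter to ___.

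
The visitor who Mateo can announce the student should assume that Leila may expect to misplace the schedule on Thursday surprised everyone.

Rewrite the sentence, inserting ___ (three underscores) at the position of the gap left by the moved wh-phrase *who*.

'who' functions as the direct object of 'expect'. The gap is right after 'expect'.

The visitor who Mateo can announce the student should assume that Leila may expect ___ to misplace the schedule on Thursday surprised everyone.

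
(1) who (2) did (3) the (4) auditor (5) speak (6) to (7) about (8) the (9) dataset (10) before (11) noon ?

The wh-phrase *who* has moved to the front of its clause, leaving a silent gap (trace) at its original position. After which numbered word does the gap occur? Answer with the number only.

6

Pre-movement form: The auditor did speak to who about the dataset before noon.
The filler 'who' is interpreted as the object of the preposition 'to'. It moves to the left edge, and the trace sits right after 'to':
Who did the auditor speak to ___ about the dataset before noon?
'to' is word 6.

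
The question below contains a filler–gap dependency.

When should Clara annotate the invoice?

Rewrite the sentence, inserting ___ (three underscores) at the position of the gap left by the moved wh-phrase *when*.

When should Clara annotate the invoice ___?

Underlying clause: Clara should annotate the invoice when.
'when' is the temporal adjunct. The gap is right after 'invoice'.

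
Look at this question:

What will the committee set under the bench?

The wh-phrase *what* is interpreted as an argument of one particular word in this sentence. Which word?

set

In situ: The committee will set what under the bench.
'what' functions as the direct object of 'set'. It moves to the left edge, and the trace sits right after 'set':
What will the committee set ___ under the bench?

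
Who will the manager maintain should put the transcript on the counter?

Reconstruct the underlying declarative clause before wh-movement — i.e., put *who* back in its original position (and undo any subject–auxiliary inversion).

The manager will maintain who should put the transcript on the counter.

'who' functions as the subject of the clause embedded under 'maintain'. Fronting leaves a gap immediately after 'maintain':
Who will the manager maintain ___ should put the transcript on the counter?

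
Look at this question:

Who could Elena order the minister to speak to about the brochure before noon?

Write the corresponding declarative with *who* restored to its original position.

Elena could order the minister to speak to who about the brochure before noon.

The filler 'who' is interpreted as the object of the preposition 'to'. It moves to the left edge, and the trace sits right after 'to':
Who could Elena order the minister to speak to ___ about the brochure before noon?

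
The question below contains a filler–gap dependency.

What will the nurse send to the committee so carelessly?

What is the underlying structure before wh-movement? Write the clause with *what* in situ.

'what' functions as the direct object of 'send'. Fronting leaves a gap immediately after 'send':
What will the nurse send ___ to the committee so carelessly?

The nurse will send what to the committee so carelessly.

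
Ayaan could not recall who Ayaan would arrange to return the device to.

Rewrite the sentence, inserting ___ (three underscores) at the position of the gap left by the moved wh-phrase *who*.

Underlying clause: Ayaan would arrange to return the device to who.
'who' functions as the object of the preposition 'to' (recipient of 'return'). The gap is right after 'to'.

Ayaan could not recall who Ayaan would arrange to return the device to ___.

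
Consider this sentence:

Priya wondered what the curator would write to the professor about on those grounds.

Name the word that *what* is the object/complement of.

Pre-movement form: The curator would write to the professor about what on those grounds.
The filler 'what' is interpreted as the object of the preposition 'about'. Wh-movement fronts it, leaving a gap right after 'about':
Priya wondered what the curator would write to the professor about ___ on those grounds.

about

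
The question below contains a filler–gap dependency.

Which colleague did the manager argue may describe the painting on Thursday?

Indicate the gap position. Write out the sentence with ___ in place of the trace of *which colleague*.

Which colleague did the manager argue ___ may describe the painting on Thursday?

Pre-movement form: The manager did argue which colleague may describe the painting on Thursday.
'which colleague' is the subject of the clause embedded under 'argue'. The gap is right after 'argue'.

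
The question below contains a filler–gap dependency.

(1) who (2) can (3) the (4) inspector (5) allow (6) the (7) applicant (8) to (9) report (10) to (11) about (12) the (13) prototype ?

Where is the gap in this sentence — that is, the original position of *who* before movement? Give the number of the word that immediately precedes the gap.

Pre-movement form: The inspector can allow the applicant to report to who about the prototype.
'who' functions as the object of the preposition 'to'. Fronting leaves a gap immediately after 'to':
Who can the inspector allow the applicant to report to ___ about the prototype?
'to' is word 10.

10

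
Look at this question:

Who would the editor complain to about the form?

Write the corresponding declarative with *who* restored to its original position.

The editor would complain to who about the form.

The filler 'who' is interpreted as the object of the preposition 'to'. It moves to the left edge, and the trace sits right after 'to':
Who would the editor complain to ___ about the form?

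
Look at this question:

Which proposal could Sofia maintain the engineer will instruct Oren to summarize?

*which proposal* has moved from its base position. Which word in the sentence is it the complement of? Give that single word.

summarize

In situ: Sofia could maintain the engineer will instruct Oren to summarize which proposal.
'which proposal' functions as the direct object of 'summarize'. Fronting leaves a gap immediately after 'summarize':
Which proposal could Sofia maintain the engineer will instruct Oren to summarize ___?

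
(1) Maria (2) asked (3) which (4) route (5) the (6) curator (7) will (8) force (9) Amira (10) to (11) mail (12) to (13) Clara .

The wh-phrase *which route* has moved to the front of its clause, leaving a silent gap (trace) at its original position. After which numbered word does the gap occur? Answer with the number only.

Before movement: The curator will force Amira to mail which route to Clara.
'which route' functions as the direct object of 'mail'. Wh-movement fronts it, leaving a gap right after 'mail':
Maria asked which route the curator will force Amira to mail ___ to Clara.
'mail' is word 11.

11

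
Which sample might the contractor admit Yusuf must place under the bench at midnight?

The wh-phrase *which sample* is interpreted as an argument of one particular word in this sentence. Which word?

Before movement: The contractor might admit Yusuf must place which sample under the bench at midnight.
'which sample' is the direct object of 'place'. It moves to the left edge, and the trace sits right after 'place':
Which sample might the contractor admit Yusuf must place ___ under the bench at midnight?

place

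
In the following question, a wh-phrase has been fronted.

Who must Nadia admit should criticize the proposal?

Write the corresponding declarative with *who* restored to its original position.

Nadia must admit who should criticize the proposal.

'who' is the subject of the clause embedded under 'admit'. Fronting leaves a gap immediately after 'admit':
Who must Nadia admit ___ should criticize the proposal?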